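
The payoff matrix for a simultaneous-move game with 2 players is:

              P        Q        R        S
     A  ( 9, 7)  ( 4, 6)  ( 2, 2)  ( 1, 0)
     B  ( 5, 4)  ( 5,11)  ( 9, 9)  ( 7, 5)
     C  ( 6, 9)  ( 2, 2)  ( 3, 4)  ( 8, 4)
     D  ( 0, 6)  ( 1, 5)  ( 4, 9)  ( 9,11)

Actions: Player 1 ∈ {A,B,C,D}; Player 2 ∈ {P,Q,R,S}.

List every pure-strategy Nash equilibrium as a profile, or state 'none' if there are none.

Nash profiles: (A,P), (B,Q), (D,S)

(A,P): NE
(A,Q): not NE [P1→B gives 5>4; P2→P gives 7>6]
(A,R): not NE [P1→B gives 9>2; P2→P gives 7>2]
(A,S): not NE [P1→D gives 9>1; P2→P gives 7>0]
(B,P): not NE [P1→A gives 9>5; P2→Q gives 11>4]
(B,Q): NE
(B,R): not NE [P2→Q gives 11>9]
(B,S): not NE [P1→D gives 9>7; P2→Q gives 11>5]
(C,P): not NE [P1→A gives 9>6]
(C,Q): not NE [P1→B gives 5>2; P2→P gives 9>2]
(C,R): not NE [P1→B gives 9>3; P2→P gives 9>4]
(C,S): not NE [P1→D gives 9>8; P2→P gives 9>4]
(D,P): not NE [P1→A gives 9>0; P2→S gives 11>6]
(D,Q): not NE [P1→B gives 5>1; P2→S gives 11>5]
(D,R): not NE [P1→B gives 9>4; P2→S gives 11>9]
(D,S): NE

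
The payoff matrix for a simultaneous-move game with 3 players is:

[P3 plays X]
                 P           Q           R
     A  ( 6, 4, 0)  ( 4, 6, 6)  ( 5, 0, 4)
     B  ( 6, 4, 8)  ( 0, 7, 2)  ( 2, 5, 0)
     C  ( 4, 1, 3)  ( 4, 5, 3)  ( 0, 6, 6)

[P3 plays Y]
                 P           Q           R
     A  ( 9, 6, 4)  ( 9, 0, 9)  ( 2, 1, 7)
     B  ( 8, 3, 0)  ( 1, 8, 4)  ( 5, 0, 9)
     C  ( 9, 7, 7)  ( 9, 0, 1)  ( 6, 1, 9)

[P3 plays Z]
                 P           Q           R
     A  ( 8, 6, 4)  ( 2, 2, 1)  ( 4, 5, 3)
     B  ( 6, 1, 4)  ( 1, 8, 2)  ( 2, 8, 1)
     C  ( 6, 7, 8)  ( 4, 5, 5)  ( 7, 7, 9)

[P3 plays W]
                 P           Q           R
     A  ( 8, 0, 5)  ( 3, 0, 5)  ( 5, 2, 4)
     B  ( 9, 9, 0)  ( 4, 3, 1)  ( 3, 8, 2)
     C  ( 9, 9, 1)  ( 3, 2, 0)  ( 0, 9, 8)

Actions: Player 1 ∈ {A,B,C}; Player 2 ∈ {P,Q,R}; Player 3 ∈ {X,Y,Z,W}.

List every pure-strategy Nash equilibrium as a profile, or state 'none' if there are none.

(A,P,X): not NE [P2→Q gives 6>4; P3→W gives 5>0]
(A,P,Y): not NE [P3→W gives 5>4]
(A,P,Z): not NE [P3→W gives 5>4]
(A,P,W): not NE [P1→C gives 9>8; P2→R gives 2>0]
(A,Q,X): not NE [P3→Y gives 9>6]
(A,Q,Y): not NE [P2→P gives 6>0]
(A,Q,Z): not NE [P1→C gives 4>2; P2→P gives 6>2; P3→Y gives 9>1]
(A,Q,W): not NE [P1→B gives 4>3; P2→R gives 2>0; P3→Y gives 9>5]
(A,R,X): not NE [P2→Q gives 6>0; P3→Y gives 7>4]
(A,R,Y): not NE [P1→C gives 6>2; P2→P gives 6>1]
(A,R,Z): not NE [P1→C gives 7>4; P2→P gives 6>5; P3→Y gives 7>3]
(A,R,W): not NE [P3→Y gives 7>4]
(B,P,X): not NE [P2→Q gives 7>4]
(B,P,Y): not NE [P1→C gives 9>8; P2→Q gives 8>3; P3→X gives 8>0]
(B,P,Z): not NE [P1→A gives 8>6; P2→R gives 8>1; P3→X gives 8>4]
(B,P,W): not NE [P3→X gives 8>0]
(B,Q,X): not NE [P1→C gives 4>0; P3→Y gives 4>2]
(B,Q,Y): not NE [P1→C gives 9>1]
(B,Q,Z): not NE [P1→C gives 4>1; P3→Y gives 4>2]
(B,Q,W): not NE [P2→P gives 9>3; P3→Y gives 4>1]
(B,R,X): not NE [P1→A gives 5>2; P2→Q gives 7>5; P3→Y gives 9>0]
(B,R,Y): not NE [P1→C gives 6>5; P2→Q gives 8>0]
(B,R,Z): not NE [P1→C gives 7>2; P3→Y gives 9>1]
(B,R,W): not NE [P1→A gives 5>3; P2→P gives 9>8; P3→Y gives 9>2]
(C,P,X): not NE [P1→B gives 6>4; P2→R gives 6>1; P3→Z gives 8>3]
(C,P,Y): not NE [P3→Z gives 8>7]
(C,P,Z): not NE [P1→A gives 8>6]
(C,P,W): not NE [P3→Z gives 8>1]
(C,Q,X): not NE [P2→R gives 6>5; P3→Z gives 5>3]
(C,Q,Y): not NE [P2→P gives 7>0; P3→Z gives 5>1]
(C,Q,Z): not NE [P2→R gives 7>5]
(C,Q,W): not NE [P1→B gives 4>3; P2→R gives 9>2; P3→Z gives 5>0]
(C,R,X): not NE [P1→A gives 5>0; P3→Z gives 9>6]
(C,R,Y): not NE [P2→P gives 7>1]
(C,R,Z): NE
(C,R,W): not NE [P1→A gives 5>0; P3→Z gives 9>8]

Nash profiles: (C,R,Z)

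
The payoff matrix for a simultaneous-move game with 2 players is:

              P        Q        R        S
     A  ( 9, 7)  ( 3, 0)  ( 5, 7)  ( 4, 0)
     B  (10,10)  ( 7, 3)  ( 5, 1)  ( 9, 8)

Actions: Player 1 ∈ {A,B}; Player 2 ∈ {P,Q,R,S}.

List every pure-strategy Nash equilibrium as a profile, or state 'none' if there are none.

(A,P): not NE [P1→B gives 10>9]
(A,Q): not NE [P1→B gives 7>3; P2→R gives 7>0]
(A,R): NE
(A,S): not NE [P1→B gives 9>4; P2→R gives 7>0]
(B,P): NE
(B,Q): not NE [P2→P gives 10>3]
(B,R): not NE [P2→P gives 10>1]
(B,S): not NE [P2→P gives 10>8]

Nash profiles: (A,R), (B,P)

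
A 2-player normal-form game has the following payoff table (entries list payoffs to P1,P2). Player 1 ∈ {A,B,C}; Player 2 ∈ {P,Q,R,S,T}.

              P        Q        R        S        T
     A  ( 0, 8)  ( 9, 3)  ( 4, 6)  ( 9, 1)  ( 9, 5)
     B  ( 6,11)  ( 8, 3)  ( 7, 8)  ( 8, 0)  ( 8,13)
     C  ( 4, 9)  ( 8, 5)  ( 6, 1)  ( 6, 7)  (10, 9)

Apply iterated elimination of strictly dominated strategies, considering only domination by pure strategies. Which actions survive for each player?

P2 drop Q (P beats it: A:8>3 B:11>3 C:9>5)
P2 drop R (P beats it: A:8>6 B:11>8 C:9>1)
P2 drop S (P beats it: A:8>1 B:11>0 C:9>7)
P1 drop A (C beats it: P:4>0 T:10>9)
P1→{B,C} P2→{P,T}

Survivors P1:{B,C} P2:{P,T}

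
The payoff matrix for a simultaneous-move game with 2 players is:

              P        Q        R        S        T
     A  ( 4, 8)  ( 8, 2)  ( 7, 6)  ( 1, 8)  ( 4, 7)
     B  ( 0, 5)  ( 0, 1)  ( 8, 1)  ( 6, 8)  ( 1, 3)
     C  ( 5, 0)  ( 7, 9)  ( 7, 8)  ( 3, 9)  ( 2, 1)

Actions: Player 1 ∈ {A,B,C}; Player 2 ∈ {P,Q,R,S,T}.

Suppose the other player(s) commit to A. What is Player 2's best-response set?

BR_2 = {P,S}

u_2(P vs A) = 8
u_2(Q vs A) = 2
u_2(R vs A) = 6
u_2(S vs A) = 8
u_2(T vs A) = 7
max payoff 8 at {P,S}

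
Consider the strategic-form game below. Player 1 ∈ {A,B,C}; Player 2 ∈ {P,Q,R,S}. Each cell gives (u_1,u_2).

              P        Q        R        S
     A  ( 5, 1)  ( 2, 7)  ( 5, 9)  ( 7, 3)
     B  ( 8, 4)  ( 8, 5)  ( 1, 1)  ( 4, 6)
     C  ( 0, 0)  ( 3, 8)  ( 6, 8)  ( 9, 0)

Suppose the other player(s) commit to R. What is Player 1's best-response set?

P1 best: {C}

u_1(A vs R) = 5
u_1(B vs R) = 1
u_1(C vs R) = 6
max payoff 6 at {C}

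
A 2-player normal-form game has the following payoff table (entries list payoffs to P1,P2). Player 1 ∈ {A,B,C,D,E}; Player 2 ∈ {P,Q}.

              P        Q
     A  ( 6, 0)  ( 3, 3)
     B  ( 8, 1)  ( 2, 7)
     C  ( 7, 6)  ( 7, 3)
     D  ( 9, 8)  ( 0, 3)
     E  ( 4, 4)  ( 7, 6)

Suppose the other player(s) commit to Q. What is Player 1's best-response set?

P1 best: {C,E}

u_1(A vs Q) = 3
u_1(B vs Q) = 2
u_1(C vs Q) = 7
u_1(D vs Q) = 0
u_1(E vs Q) = 7
max payoff 7 at {C,E}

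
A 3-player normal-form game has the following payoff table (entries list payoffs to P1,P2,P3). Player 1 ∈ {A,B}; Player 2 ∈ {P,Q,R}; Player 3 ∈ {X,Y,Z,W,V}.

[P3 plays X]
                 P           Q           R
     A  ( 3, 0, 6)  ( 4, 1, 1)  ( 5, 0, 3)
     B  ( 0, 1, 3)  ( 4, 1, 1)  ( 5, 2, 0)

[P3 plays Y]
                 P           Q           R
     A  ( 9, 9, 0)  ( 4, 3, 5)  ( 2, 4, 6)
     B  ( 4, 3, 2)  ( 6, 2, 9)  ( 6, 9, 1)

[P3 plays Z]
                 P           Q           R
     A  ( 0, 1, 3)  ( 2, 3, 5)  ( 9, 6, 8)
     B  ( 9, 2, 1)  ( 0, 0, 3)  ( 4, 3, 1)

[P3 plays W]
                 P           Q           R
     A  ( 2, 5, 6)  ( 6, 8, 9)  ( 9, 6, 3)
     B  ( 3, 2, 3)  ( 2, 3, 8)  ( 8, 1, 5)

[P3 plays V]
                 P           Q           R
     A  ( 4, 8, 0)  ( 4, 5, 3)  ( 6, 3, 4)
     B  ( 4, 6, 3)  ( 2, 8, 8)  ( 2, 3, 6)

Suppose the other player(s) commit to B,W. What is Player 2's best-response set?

u_2(P vs B,W) = 2
u_2(Q vs B,W) = 3
u_2(R vs B,W) = 1
max payoff 3 at {Q}

BR_2 = {Q}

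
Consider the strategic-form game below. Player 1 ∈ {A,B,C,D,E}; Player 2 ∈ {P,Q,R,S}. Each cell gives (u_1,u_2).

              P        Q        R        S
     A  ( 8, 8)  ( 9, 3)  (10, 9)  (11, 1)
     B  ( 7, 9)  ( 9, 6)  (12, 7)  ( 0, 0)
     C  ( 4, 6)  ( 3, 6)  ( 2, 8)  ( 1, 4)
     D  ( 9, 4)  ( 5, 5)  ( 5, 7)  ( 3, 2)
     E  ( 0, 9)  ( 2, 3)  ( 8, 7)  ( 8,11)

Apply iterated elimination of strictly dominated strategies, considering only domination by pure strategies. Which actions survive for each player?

Remaining: P1:{A,B,D} P2:{P,R}

P1 drop C (A beats it: P:8>4 Q:9>3 R:10>2 S:11>1)
P1 drop E (A beats it: P:8>0 Q:9>2 R:10>8 S:11>8)
P2 drop Q (R beats it: A:9>3 B:7>6 D:7>5)
P2 drop S (P beats it: A:8>1 B:9>0 D:4>2)
P1→{A,B,D} P2→{P,R}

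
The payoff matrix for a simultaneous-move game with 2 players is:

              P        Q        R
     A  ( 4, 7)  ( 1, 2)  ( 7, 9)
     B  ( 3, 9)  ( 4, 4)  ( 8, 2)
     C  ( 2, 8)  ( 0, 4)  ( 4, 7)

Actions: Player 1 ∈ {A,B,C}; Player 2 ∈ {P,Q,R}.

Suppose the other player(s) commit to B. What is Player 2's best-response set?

BR_2 = {P}

u_2(P vs B) = 9
u_2(Q vs B) = 4
u_2(R vs B) = 2
max payoff 9 at {P}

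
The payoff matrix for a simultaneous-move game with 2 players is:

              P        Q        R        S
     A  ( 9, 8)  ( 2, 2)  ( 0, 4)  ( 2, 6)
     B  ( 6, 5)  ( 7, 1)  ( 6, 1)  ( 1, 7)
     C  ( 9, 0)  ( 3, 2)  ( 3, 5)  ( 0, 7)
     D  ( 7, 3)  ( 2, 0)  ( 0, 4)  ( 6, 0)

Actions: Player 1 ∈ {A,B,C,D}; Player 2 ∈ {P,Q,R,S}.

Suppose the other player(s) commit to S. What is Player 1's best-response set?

BR_1 = {D}

u_1(A vs S) = 2
u_1(B vs S) = 1
u_1(C vs S) = 0
u_1(D vs S) = 6
max payoff 6 at {D}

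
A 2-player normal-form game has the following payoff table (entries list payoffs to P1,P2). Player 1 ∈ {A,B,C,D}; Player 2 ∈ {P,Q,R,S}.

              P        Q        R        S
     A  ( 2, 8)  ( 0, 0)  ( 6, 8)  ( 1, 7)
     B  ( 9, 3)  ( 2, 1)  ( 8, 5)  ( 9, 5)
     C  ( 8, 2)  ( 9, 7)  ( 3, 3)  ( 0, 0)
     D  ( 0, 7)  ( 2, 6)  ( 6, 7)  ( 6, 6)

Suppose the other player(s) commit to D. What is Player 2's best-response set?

u_2(P vs D) = 7
u_2(Q vs D) = 6
u_2(R vs D) = 7
u_2(S vs D) = 6
max payoff 7 at {P,R}

argmax u_2 = {P,R}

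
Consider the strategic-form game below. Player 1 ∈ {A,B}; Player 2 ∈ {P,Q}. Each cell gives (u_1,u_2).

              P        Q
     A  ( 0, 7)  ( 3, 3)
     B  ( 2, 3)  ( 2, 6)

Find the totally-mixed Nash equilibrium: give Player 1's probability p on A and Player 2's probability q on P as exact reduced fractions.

P1 indiff ⇒ q·0+(1-q)·3 = q·2+(1-q)·2 ⇒ q(-2) = (1-q)(-1) ⇒ q = 1/3
P2 indiff ⇒ p·7+(1-p)·3 = p·3+(1-p)·6 ⇒ p(4) = (1-p)(3) ⇒ p = 3/7

p=3/7, q=1/3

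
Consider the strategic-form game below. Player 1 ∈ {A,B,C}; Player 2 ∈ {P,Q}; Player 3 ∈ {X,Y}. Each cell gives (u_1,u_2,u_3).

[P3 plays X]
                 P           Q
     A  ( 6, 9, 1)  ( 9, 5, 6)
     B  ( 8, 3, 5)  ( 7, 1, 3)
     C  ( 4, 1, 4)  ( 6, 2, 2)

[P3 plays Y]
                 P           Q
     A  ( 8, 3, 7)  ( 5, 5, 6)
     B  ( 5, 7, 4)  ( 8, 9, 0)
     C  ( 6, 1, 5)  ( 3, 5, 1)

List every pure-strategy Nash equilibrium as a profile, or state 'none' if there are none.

PSNE = {(B,P,X)}

(A,P,X): not NE [P1→B gives 8>6; P3→Y gives 7>1]
(A,P,Y): not NE [P2→Q gives 5>3]
(A,Q,X): not NE [P2→P gives 9>5]
(A,Q,Y): not NE [P1→B gives 8>5]
(B,P,X): NE
(B,P,Y): not NE [P1→A gives 8>5; P2→Q gives 9>7; P3→X gives 5>4]
(B,Q,X): not NE [P1→A gives 9>7; P2→P gives 3>1]
(B,Q,Y): not NE [P3→X gives 3>0]
(C,P,X): not NE [P1→B gives 8>4; P2→Q gives 2>1; P3→Y gives 5>4]
(C,P,Y): not NE [P1→A gives 8>6; P2→Q gives 5>1]
(C,Q,X): not NE [P1→A gives 9>6]
(C,Q,Y): not NE [P1→B gives 8>3; P3→X gives 2>1]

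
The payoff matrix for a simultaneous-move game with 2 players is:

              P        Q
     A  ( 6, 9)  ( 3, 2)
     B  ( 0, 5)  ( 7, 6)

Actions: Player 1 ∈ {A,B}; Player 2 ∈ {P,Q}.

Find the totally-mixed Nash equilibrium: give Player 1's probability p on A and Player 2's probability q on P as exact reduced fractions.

P1 mixes 1/8 on A; P2 mixes 2/5 on P

P1 indiff ⇒ q·6+(1-q)·3 = q·0+(1-q)·7 ⇒ q(6) = (1-q)(4) ⇒ q = 2/5
P2 indiff ⇒ p·9+(1-p)·5 = p·2+(1-p)·6 ⇒ p(7) = (1-p)(1) ⇒ p = 1/8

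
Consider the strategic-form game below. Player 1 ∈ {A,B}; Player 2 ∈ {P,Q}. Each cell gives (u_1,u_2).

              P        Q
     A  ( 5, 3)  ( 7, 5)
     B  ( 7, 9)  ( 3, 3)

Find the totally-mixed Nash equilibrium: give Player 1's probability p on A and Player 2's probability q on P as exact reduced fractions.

P1 indiff ⇒ q·5+(1-q)·7 = q·7+(1-q)·3 ⇒ q(-2) = (1-q)(-4) ⇒ q = 2/3
P2 indiff ⇒ p·3+(1-p)·9 = p·5+(1-p)·3 ⇒ p(-2) = (1-p)(-6) ⇒ p = 3/4

p=3/4, q=2/3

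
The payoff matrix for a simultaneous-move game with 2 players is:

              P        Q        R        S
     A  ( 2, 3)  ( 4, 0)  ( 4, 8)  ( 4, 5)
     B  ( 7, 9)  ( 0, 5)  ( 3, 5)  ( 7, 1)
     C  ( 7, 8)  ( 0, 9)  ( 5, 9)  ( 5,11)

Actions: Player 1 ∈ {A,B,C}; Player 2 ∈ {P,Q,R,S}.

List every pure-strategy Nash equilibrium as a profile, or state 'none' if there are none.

Nash profiles: (B,P)

(A,P): not NE [P1→C gives 7>2; P2→R gives 8>3]
(A,Q): not NE [P2→R gives 8>0]
(A,R): not NE [P1→C gives 5>4]
(A,S): not NE [P1→B gives 7>4; P2→R gives 8>5]
(B,P): NE
(B,Q): not NE [P1→A gives 4>0; P2→P gives 9>5]
(B,R): not NE [P1→C gives 5>3; P2→P gives 9>5]
(B,S): not NE [P2→P gives 9>1]
(C,P): not NE [P2→S gives 11>8]
(C,Q): not NE [P1→A gives 4>0; P2→S gives 11>9]
(C,R): not NE [P2→S gives 11>9]
(C,S): not NE [P1→B gives 7>5]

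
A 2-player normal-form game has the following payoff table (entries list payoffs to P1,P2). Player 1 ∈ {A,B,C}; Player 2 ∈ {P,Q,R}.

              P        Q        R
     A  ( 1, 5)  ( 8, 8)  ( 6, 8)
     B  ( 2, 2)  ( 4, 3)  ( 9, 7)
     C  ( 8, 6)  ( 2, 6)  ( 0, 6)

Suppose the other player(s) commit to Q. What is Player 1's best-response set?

u_1(A vs Q) = 8
u_1(B vs Q) = 4
u_1(C vs Q) = 2
max payoff 8 at {A}

P1 best: {A}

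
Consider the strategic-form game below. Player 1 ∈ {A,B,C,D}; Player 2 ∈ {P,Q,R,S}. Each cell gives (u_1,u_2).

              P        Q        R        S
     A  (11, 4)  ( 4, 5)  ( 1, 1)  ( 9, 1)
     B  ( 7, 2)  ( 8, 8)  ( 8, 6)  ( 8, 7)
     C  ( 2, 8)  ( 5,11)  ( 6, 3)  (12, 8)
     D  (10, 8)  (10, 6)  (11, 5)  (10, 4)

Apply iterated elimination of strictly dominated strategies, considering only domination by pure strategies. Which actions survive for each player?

Remaining: P1:{A,D} P2:{P,Q}

P1 drop B (D beats it: P:10>7 Q:10>8 R:11>8 S:10>8)
P2 drop R (P beats it: A:4>1 C:8>3 D:8>5)
P2 drop S (Q beats it: A:5>1 C:11>8 D:6>4)
P1 drop C (D beats it: P:10>2 Q:10>5)
P1→{A,D} P2→{P,Q}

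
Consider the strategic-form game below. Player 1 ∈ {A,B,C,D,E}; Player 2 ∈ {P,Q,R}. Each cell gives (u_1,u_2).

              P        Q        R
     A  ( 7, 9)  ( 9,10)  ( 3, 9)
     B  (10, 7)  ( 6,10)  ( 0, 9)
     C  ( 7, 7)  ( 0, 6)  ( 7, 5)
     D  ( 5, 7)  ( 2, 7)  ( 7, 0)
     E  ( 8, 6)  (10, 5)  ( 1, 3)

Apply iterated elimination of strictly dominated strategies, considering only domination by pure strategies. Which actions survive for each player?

Survivors P1:{B,E} P2:{P,Q}

P2 drop R (Q beats it: A:10>9 B:10>9 C:6>5 D:7>0 E:5>3)
P1 drop A (E beats it: P:8>7 Q:10>9)
P1 drop C (B beats it: P:10>7 Q:6>0)
P1 drop D (B beats it: P:10>5 Q:6>2)
P1→{B,E} P2→{P,Q}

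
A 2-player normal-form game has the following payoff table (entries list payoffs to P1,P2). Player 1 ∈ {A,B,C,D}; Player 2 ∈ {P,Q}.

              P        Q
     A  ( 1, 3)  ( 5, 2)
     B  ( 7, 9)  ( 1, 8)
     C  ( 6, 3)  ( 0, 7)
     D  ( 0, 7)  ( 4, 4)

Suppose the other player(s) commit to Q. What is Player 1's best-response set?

u_1(A vs Q) = 5
u_1(B vs Q) = 1
u_1(C vs Q) = 0
u_1(D vs Q) = 4
max payoff 5 at {A}

BR_1 = {A}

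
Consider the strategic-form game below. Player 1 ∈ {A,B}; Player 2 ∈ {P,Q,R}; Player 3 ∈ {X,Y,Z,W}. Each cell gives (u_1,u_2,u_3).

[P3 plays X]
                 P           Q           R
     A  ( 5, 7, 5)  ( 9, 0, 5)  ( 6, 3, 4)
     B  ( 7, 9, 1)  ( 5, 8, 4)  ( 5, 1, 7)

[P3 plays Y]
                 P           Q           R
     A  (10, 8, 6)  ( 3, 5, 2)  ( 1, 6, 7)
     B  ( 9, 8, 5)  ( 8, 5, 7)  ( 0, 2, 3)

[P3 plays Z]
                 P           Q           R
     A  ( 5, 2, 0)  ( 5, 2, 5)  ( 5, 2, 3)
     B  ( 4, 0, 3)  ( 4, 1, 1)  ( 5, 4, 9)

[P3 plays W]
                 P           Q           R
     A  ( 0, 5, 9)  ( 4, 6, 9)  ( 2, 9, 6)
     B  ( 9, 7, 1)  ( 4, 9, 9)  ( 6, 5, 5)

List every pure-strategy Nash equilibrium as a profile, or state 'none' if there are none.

(A,P,X): not NE [P1→B gives 7>5; P3→W gives 9>5]
(A,P,Y): not NE [P3→W gives 9>6]
(A,P,Z): not NE [P3→W gives 9>0]
(A,P,W): not NE [P1→B gives 9>0; P2→R gives 9>5]
(A,Q,X): not NE [P2→P gives 7>0; P3→W gives 9>5]
(A,Q,Y): not NE [P1→B gives 8>3; P2→P gives 8>5; P3→W gives 9>2]
(A,Q,Z): not NE [P3→W gives 9>5]
(A,Q,W): not NE [P2→R gives 9>6]
(A,R,X): not NE [P2→P gives 7>3; P3→Y gives 7>4]
(A,R,Y): not NE [P2→P gives 8>6]
(A,R,Z): not NE [P3→Y gives 7>3]
(A,R,W): not NE [P1→B gives 6>2; P3→Y gives 7>6]
(B,P,X): not NE [P3→Y gives 5>1]
(B,P,Y): not NE [P1→A gives 10>9]
(B,P,Z): not NE [P1→A gives 5>4; P2→R gives 4>0; P3→Y gives 5>3]
(B,P,W): not NE [P2→Q gives 9>7; P3→Y gives 5>1]
(B,Q,X): not NE [P1→A gives 9>5; P2→P gives 9>8; P3→W gives 9>4]
(B,Q,Y): not NE [P2→P gives 8>5; P3→W gives 9>7]
(B,Q,Z): not NE [P1→A gives 5>4; P2→R gives 4>1; P3→W gives 9>1]
(B,Q,W): NE
(B,R,X): not NE [P1→A gives 6>5; P2→P gives 9>1; P3→Z gives 9>7]
(B,R,Y): not NE [P1→A gives 1>0; P2→P gives 8>2; P3→Z gives 9>3]
(B,R,Z): NE
(B,R,W): not NE [P2→Q gives 9>5; P3→Z gives 9>5]

NE set: (B,Q,W), (B,R,Z)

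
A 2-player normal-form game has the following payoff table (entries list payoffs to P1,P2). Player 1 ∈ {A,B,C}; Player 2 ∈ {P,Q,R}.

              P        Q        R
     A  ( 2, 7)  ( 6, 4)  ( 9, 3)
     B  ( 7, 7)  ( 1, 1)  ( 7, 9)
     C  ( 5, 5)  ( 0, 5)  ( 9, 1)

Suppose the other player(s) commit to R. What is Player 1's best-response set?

BR_1 = {A,C}

u_1(A vs R) = 9
u_1(B vs R) = 7
u_1(C vs R) = 9
max payoff 9 at {A,C}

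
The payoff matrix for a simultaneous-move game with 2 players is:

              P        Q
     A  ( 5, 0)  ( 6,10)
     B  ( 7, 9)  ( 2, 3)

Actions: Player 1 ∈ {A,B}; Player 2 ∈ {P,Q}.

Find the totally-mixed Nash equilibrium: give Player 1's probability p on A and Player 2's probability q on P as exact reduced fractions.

P1 indiff ⇒ q·5+(1-q)·6 = q·7+(1-q)·2 ⇒ q(-2) = (1-q)(-4) ⇒ q = 2/3
P2 indiff ⇒ p·0+(1-p)·9 = p·10+(1-p)·3 ⇒ p(-10) = (1-p)(-6) ⇒ p = 3/8

(p,q) = (3/8, 2/3)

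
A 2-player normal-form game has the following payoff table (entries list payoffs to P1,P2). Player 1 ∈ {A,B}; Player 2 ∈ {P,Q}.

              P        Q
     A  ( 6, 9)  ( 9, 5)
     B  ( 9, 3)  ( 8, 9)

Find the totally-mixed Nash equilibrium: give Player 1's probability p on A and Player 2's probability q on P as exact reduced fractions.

P1 indiff ⇒ q·6+(1-q)·9 = q·9+(1-q)·8 ⇒ q(-3) = (1-q)(-1) ⇒ q = 1/4
P2 indiff ⇒ p·9+(1-p)·3 = p·5+(1-p)·9 ⇒ p(4) = (1-p)(6) ⇒ p = 3/5

(p,q) = (3/5, 1/4)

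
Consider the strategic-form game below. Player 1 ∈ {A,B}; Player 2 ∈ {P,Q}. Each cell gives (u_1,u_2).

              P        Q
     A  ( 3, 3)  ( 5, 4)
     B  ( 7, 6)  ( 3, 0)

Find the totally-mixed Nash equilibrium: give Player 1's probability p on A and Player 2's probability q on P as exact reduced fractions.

P1 indiff ⇒ q·3+(1-q)·5 = q·7+(1-q)·3 ⇒ q(-4) = (1-q)(-2) ⇒ q = 1/3
P2 indiff ⇒ p·3+(1-p)·6 = p·4+(1-p)·0 ⇒ p(-1) = (1-p)(-6) ⇒ p = 6/7

P1 mixes 6/7 on A; P2 mixes 1/3 on P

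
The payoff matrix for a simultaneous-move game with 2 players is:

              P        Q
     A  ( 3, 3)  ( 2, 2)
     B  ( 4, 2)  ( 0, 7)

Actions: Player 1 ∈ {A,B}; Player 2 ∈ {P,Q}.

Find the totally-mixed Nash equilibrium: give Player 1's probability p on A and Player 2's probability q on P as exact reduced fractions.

P1 indiff ⇒ q·3+(1-q)·2 = q·4+(1-q)·0 ⇒ q(-1) = (1-q)(-2) ⇒ q = 2/3
P2 indiff ⇒ p·3+(1-p)·2 = p·2+(1-p)·7 ⇒ p(1) = (1-p)(5) ⇒ p = 5/6

p=5/6, q=2/3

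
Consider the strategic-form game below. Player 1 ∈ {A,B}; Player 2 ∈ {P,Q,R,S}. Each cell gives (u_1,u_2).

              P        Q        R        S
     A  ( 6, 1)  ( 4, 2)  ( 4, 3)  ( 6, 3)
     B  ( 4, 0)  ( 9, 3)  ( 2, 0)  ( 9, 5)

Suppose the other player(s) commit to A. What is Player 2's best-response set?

BR_2 = {R,S}

u_2(P vs A) = 1
u_2(Q vs A) = 2
u_2(R vs A) = 3
u_2(S vs A) = 3
max payoff 3 at {R,S}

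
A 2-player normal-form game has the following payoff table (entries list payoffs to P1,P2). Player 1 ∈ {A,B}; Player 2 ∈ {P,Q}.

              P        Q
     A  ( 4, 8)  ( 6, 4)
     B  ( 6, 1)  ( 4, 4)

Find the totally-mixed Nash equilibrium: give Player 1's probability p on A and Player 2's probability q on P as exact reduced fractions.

(p,q) = (3/7, 1/2)

P1 indiff ⇒ q·4+(1-q)·6 = q·6+(1-q)·4 ⇒ q(-2) = (1-q)(-2) ⇒ q = 1/2
P2 indiff ⇒ p·8+(1-p)·1 = p·4+(1-p)·4 ⇒ p(4) = (1-p)(3) ⇒ p = 3/7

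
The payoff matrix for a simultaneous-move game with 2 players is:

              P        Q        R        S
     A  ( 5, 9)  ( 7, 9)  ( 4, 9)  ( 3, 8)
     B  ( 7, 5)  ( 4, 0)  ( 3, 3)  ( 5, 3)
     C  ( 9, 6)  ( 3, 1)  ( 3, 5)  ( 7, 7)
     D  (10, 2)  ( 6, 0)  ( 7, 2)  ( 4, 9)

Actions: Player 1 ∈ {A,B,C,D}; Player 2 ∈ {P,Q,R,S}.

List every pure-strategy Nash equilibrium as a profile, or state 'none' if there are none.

(A,P): not NE [P1→D gives 10>5]
(A,Q): NE
(A,R): not NE [P1→D gives 7>4]
(A,S): not NE [P1→C gives 7>3; P2→R gives 9>8]
(B,P): not NE [P1→D gives 10>7]
(B,Q): not NE [P1→A gives 7>4; P2→P gives 5>0]
(B,R): not NE [P1→D gives 7>3; P2→P gives 5>3]
(B,S): not NE [P1→C gives 7>5; P2→P gives 5>3]
(C,P): not NE [P1→D gives 10>9; P2→S gives 7>6]
(C,Q): not NE [P1→A gives 7>3; P2→S gives 7>1]
(C,R): not NE [P1→D gives 7>3; P2→S gives 7>5]
(C,S): NE
(D,P): not NE [P2→S gives 9>2]
(D,Q): not NE [P1→A gives 7>6; P2→S gives 9>0]
(D,R): not NE [P2→S gives 9>2]
(D,S): not NE [P1→C gives 7>4]

NE set: (A,Q), (C,S)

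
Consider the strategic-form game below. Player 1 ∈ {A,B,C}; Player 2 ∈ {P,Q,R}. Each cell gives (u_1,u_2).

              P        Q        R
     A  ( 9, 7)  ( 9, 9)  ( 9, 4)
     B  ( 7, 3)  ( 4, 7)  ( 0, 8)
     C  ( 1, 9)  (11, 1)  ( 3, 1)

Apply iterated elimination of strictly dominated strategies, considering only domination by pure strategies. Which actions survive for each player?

Survivors P1:{A,C} P2:{P,Q}

P1 drop B (A beats it: P:9>7 Q:9>4 R:9>0)
P2 drop R (P beats it: A:7>4 C:9>1)
P1→{A,C} P2→{P,Q}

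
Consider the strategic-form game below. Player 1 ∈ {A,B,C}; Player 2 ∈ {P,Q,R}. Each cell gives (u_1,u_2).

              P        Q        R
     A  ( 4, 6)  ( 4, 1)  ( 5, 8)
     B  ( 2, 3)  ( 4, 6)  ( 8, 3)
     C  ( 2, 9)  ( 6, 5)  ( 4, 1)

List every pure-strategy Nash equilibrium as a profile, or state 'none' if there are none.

(A,P): not NE [P2→R gives 8>6]
(A,Q): not NE [P1→C gives 6>4; P2→R gives 8>1]
(A,R): not NE [P1→B gives 8>5]
(B,P): not NE [P1→A gives 4>2; P2→Q gives 6>3]
(B,Q): not NE [P1→C gives 6>4]
(B,R): not NE [P2→Q gives 6>3]
(C,P): not NE [P1→A gives 4>2]
(C,Q): not NE [P2→P gives 9>5]
(C,R): not NE [P1→B gives 8>4; P2→P gives 9>1]

Equilibria: none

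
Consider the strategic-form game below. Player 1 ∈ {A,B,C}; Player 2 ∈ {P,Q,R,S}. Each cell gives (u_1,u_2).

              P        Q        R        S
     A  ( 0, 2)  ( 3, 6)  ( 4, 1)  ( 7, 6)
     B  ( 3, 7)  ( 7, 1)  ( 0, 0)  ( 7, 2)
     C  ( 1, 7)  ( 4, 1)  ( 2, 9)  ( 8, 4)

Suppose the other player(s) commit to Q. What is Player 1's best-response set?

u_1(A vs Q) = 3
u_1(B vs Q) = 7
u_1(C vs Q) = 4
max payoff 7 at {B}

BR_1 = {B}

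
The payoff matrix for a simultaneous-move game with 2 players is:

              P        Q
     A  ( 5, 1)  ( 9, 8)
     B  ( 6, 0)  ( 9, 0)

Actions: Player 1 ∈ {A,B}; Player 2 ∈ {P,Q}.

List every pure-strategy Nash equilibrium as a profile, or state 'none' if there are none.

NE set: (A,Q), (B,P), (B,Q)

(A,P): not NE [P1→B gives 6>5; P2→Q gives 8>1]
(A,Q): NE
(B,P): NE
(B,Q): NE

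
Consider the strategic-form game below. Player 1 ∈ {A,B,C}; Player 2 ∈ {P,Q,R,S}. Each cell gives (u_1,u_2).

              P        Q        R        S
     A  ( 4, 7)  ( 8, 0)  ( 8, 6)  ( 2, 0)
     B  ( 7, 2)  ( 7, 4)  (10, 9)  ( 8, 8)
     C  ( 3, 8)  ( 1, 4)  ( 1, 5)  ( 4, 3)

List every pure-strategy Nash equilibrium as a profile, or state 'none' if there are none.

Nash profiles: (B,R)

(A,P): not NE [P1→B gives 7>4]
(A,Q): not NE [P2→P gives 7>0]
(A,R): not NE [P1→B gives 10>8; P2→P gives 7>6]
(A,S): not NE [P1→B gives 8>2; P2→P gives 7>0]
(B,P): not NE [P2→R gives 9>2]
(B,Q): not NE [P1→A gives 8>7; P2→R gives 9>4]
(B,R): NE
(B,S): not NE [P2→R gives 9>8]
(C,P): not NE [P1→B gives 7>3]
(C,Q): not NE [P1→A gives 8>1; P2→P gives 8>4]
(C,R): not NE [P1→B gives 10>1; P2→P gives 8>5]
(C,S): not NE [P1→B gives 8>4; P2→P gives 8>3]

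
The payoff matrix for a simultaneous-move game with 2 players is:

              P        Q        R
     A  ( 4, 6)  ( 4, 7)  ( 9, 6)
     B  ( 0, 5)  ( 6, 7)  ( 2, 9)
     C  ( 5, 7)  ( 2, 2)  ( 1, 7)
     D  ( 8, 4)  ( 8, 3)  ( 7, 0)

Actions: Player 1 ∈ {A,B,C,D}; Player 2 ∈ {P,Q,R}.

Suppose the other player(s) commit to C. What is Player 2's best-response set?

argmax u_2 = {P,R}

u_2(P vs C) = 7
u_2(Q vs C) = 2
u_2(R vs C) = 7
max payoff 7 at {P,R}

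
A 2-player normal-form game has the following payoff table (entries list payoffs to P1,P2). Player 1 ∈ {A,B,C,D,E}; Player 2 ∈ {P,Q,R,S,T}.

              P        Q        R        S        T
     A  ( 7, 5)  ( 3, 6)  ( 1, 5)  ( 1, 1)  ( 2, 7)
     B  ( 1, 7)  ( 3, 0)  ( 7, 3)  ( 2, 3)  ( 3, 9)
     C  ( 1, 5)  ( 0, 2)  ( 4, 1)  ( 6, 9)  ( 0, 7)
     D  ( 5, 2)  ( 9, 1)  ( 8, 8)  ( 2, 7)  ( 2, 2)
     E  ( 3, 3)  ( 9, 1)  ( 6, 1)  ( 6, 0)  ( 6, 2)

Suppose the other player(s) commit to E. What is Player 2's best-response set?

u_2(P vs E) = 3
u_2(Q vs E) = 1
u_2(R vs E) = 1
u_2(S vs E) = 0
u_2(T vs E) = 2
max payoff 3 at {P}

argmax u_2 = {P}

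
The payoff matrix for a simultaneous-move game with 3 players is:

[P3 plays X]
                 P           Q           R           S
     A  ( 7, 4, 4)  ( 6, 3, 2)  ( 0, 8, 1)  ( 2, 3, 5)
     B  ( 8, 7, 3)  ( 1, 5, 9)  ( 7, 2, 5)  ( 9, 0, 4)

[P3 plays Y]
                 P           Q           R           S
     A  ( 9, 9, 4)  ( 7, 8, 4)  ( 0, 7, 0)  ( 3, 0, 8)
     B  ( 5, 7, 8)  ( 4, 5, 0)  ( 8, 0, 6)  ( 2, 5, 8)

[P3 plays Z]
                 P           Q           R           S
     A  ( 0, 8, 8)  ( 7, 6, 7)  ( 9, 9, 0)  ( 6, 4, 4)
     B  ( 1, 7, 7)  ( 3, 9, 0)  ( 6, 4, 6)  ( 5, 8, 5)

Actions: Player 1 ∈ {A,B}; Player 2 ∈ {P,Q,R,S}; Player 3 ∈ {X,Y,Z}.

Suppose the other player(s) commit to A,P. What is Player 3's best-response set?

argmax u_3 = {Z}

u_3(X vs A,P) = 4
u_3(Y vs A,P) = 4
u_3(Z vs A,P) = 8
max payoff 8 at {Z}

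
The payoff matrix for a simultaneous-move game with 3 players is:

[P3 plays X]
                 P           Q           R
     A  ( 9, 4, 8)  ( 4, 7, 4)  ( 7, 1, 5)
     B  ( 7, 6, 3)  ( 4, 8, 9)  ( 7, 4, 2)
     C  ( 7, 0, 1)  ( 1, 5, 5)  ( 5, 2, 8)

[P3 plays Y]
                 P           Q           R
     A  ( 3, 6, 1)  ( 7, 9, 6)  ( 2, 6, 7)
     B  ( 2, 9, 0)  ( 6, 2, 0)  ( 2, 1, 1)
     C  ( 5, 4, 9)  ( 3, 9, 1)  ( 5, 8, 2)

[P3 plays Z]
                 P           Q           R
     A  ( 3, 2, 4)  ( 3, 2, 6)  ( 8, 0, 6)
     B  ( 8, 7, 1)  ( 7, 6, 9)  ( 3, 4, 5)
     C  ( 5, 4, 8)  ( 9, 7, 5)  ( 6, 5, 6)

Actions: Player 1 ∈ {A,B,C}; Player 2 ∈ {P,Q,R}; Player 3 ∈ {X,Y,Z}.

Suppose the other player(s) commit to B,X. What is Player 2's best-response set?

P2 best: {Q}

u_2(P vs B,X) = 6
u_2(Q vs B,X) = 8
u_2(R vs B,X) = 4
max payoff 8 at {Q}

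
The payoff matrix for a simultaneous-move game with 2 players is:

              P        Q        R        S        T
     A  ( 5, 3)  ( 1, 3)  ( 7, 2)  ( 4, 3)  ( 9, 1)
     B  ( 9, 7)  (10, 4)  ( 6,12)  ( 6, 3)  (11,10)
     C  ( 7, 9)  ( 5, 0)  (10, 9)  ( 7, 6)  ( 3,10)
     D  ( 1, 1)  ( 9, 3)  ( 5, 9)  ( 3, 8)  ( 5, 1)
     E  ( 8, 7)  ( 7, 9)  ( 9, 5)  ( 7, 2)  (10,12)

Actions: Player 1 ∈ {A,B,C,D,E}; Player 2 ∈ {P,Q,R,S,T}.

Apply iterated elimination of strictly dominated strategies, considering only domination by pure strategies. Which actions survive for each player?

IESDS → P1:{B,C,E} P2:{R,T}

P1 drop A (E beats it: P:8>5 Q:7>1 R:9>7 S:7>4 T:10>9)
P1 drop D (B beats it: P:9>1 Q:10>9 R:6>5 S:6>3 T:11>5)
P2 drop P (T beats it: B:10>7 C:10>9 E:12>7)
P2 drop Q (T beats it: B:10>4 C:10>0 E:12>9)
P2 drop S (R beats it: B:12>3 C:9>6 E:5>2)
P1→{B,C,E} P2→{R,T}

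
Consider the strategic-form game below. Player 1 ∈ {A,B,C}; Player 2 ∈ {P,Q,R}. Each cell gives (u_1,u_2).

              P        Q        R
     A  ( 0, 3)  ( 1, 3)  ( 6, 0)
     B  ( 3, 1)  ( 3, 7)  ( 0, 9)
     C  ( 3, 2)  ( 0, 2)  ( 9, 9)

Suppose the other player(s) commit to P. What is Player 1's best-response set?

P1 best: {B,C}

u_1(A vs P) = 0
u_1(B vs P) = 3
u_1(C vs P) = 3
max payoff 3 at {B,C}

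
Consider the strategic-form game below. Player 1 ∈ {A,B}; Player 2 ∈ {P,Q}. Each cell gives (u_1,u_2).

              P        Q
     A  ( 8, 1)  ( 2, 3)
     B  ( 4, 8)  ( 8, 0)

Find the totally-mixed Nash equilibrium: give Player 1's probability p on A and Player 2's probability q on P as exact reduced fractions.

P1 indiff ⇒ q·8+(1-q)·2 = q·4+(1-q)·8 ⇒ q(4) = (1-q)(6) ⇒ q = 3/5
P2 indiff ⇒ p·1+(1-p)·8 = p·3+(1-p)·0 ⇒ p(-2) = (1-p)(-8) ⇒ p = 4/5

(p,q) = (4/5, 3/5)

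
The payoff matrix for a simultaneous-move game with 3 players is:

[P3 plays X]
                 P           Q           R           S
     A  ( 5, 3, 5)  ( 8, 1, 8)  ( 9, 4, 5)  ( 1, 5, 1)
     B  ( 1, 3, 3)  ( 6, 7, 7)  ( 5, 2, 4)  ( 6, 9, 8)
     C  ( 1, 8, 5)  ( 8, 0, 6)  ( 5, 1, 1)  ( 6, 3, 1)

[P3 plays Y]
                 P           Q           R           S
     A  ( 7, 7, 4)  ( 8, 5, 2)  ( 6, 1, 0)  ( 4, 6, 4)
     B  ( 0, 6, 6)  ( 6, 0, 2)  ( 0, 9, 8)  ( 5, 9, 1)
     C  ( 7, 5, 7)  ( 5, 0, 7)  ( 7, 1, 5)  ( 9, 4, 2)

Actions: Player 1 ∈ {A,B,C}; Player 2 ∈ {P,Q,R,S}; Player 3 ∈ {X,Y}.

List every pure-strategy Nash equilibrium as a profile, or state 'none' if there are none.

(A,P,X): not NE [P2→S gives 5>3]
(A,P,Y): not NE [P3→X gives 5>4]
(A,Q,X): not NE [P2→S gives 5>1]
(A,Q,Y): not NE [P2→P gives 7>5; P3→X gives 8>2]
(A,R,X): not NE [P2→S gives 5>4]
(A,R,Y): not NE [P1→C gives 7>6; P2→P gives 7>1; P3→X gives 5>0]
(A,S,X): not NE [P1→C gives 6>1; P3→Y gives 4>1]
(A,S,Y): not NE [P1→C gives 9>4; P2→P gives 7>6]
(B,P,X): not NE [P1→A gives 5>1; P2→S gives 9>3; P3→Y gives 6>3]
(B,P,Y): not NE [P1→C gives 7>0; P2→S gives 9>6]
(B,Q,X): not NE [P1→C gives 8>6; P2→S gives 9>7]
(B,Q,Y): not NE [P1→A gives 8>6; P2→S gives 9>0; P3→X gives 7>2]
(B,R,X): not NE [P1→A gives 9>5; P2→S gives 9>2; P3→Y gives 8>4]
(B,R,Y): not NE [P1→C gives 7>0]
(B,S,X): NE
(B,S,Y): not NE [P1→C gives 9>5; P3→X gives 8>1]
(C,P,X): not NE [P1→A gives 5>1; P3→Y gives 7>5]
(C,P,Y): NE
(C,Q,X): not NE [P2→P gives 8>0; P3→Y gives 7>6]
(C,Q,Y): not NE [P1→A gives 8>5; P2→P gives 5>0]
(C,R,X): not NE [P1→A gives 9>5; P2→P gives 8>1; P3→Y gives 5>1]
(C,R,Y): not NE [P2→P gives 5>1]
(C,S,X): not NE [P2→P gives 8>3; P3→Y gives 2>1]
(C,S,Y): not NE [P2→P gives 5>4]

PSNE = {(B,S,X), (C,P,Y)}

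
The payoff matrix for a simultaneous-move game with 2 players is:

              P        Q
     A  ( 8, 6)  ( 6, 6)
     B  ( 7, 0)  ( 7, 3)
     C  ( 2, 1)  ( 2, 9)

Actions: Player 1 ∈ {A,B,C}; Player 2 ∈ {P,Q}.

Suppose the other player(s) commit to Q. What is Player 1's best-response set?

P1 best: {B}

u_1(A vs Q) = 6
u_1(B vs Q) = 7
u_1(C vs Q) = 2
max payoff 7 at {B}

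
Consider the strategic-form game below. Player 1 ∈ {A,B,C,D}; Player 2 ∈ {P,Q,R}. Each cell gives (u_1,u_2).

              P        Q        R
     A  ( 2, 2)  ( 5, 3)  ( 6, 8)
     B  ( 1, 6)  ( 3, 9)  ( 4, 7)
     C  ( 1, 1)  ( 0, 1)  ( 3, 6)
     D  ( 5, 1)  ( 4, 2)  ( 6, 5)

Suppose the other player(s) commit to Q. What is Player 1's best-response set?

P1 best: {A}

u_1(A vs Q) = 5
u_1(B vs Q) = 3
u_1(C vs Q) = 0
u_1(D vs Q) = 4
max payoff 5 at {A}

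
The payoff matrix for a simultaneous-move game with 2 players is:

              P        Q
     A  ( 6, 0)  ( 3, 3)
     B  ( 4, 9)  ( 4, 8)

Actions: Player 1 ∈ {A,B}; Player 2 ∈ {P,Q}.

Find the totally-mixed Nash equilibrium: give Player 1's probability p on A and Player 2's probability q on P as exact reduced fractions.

(p,q) = (1/4, 1/3)

P1 indiff ⇒ q·6+(1-q)·3 = q·4+(1-q)·4 ⇒ q(2) = (1-q)(1) ⇒ q = 1/3
P2 indiff ⇒ p·0+(1-p)·9 = p·3+(1-p)·8 ⇒ p(-3) = (1-p)(-1) ⇒ p = 1/4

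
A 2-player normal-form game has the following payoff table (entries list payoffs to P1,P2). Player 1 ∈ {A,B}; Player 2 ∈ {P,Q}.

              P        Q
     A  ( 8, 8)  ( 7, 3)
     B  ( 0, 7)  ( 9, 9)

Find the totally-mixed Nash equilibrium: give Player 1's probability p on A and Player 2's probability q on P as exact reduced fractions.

P1 mixes 2/7 on A; P2 mixes 1/5 on P

P1 indiff ⇒ q·8+(1-q)·7 = q·0+(1-q)·9 ⇒ q(8) = (1-q)(2) ⇒ q = 1/5
P2 indiff ⇒ p·8+(1-p)·7 = p·3+(1-p)·9 ⇒ p(5) = (1-p)(2) ⇒ p = 2/7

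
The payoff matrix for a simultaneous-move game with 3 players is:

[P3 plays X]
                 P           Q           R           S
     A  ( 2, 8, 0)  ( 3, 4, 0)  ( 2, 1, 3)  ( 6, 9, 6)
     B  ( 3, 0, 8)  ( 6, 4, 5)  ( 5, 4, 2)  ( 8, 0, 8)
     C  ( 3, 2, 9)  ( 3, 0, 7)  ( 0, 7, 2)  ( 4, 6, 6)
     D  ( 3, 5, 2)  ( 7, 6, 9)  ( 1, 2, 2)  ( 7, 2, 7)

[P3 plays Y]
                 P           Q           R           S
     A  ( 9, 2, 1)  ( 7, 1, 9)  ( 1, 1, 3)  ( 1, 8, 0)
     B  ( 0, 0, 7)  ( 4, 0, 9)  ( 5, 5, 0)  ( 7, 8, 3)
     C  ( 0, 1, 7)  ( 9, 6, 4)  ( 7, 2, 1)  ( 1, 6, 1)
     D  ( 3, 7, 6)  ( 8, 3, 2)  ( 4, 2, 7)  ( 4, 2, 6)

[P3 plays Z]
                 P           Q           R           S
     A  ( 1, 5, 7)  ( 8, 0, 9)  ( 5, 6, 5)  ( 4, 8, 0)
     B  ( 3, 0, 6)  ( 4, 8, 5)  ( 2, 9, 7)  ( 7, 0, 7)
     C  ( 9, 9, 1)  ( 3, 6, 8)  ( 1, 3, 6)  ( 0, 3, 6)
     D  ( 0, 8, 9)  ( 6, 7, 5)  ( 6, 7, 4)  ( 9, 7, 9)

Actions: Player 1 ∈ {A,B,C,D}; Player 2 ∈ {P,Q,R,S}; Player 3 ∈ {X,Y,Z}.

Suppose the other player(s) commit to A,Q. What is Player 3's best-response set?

u_3(X vs A,Q) = 0
u_3(Y vs A,Q) = 9
u_3(Z vs A,Q) = 9
max payoff 9 at {Y,Z}

BR_3 = {Y,Z}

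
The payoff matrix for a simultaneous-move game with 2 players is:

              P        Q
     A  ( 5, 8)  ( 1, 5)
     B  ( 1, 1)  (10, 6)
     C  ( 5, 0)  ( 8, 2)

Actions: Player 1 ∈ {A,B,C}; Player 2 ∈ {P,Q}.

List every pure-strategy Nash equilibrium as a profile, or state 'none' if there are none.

(A,P): NE
(A,Q): not NE [P1→B gives 10>1; P2→P gives 8>5]
(B,P): not NE [P1→C gives 5>1; P2→Q gives 6>1]
(B,Q): NE
(C,P): not NE [P2→Q gives 2>0]
(C,Q): not NE [P1→B gives 10>8]

PSNE = {(A,P), (B,Q)}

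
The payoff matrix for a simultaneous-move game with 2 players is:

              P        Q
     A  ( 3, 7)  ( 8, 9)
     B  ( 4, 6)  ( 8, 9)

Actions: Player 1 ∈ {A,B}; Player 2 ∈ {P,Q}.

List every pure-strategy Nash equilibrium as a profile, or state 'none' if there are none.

(A,P): not NE [P1→B gives 4>3; P2→Q gives 9>7]
(A,Q): NE
(B,P): not NE [P2→Q gives 9>6]
(B,Q): NE

NE set: (A,Q), (B,Q)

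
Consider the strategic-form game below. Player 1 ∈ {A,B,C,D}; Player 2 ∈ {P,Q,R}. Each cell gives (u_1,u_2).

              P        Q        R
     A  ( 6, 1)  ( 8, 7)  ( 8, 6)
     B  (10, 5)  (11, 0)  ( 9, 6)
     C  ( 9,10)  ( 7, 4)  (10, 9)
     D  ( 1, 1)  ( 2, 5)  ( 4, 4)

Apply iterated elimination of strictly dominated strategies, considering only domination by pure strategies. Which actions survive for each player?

P1 drop A (B beats it: P:10>6 Q:11>8 R:9>8)
P1 drop D (B beats it: P:10>1 Q:11>2 R:9>4)
P2 drop Q (P beats it: B:5>0 C:10>4)
P1→{B,C} P2→{P,R}

Remaining: P1:{B,C} P2:{P,R}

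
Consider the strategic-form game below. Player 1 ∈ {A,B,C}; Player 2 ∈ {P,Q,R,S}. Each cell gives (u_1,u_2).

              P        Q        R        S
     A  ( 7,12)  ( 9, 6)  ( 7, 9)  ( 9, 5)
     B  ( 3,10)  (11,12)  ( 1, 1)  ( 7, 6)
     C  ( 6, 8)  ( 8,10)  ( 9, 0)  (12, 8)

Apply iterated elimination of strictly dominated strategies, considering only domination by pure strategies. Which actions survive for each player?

P2 drop R (P beats it: A:12>9 B:10>1 C:8>0)
P2 drop S (Q beats it: A:6>5 B:12>6 C:10>8)
P1 drop C (A beats it: P:7>6 Q:9>8)
P1→{A,B} P2→{P,Q}

Survivors P1:{A,B} P2:{P,Q}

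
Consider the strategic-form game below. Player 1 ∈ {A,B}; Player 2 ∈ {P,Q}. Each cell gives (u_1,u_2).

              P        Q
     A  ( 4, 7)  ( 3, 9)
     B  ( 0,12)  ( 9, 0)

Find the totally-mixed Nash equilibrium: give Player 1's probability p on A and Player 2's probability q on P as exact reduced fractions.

P1 indiff ⇒ q·4+(1-q)·3 = q·0+(1-q)·9 ⇒ q(4) = (1-q)(6) ⇒ q = 3/5
P2 indiff ⇒ p·7+(1-p)·12 = p·9+(1-p)·0 ⇒ p(-2) = (1-p)(-12) ⇒ p = 6/7

(p,q) = (6/7, 3/5)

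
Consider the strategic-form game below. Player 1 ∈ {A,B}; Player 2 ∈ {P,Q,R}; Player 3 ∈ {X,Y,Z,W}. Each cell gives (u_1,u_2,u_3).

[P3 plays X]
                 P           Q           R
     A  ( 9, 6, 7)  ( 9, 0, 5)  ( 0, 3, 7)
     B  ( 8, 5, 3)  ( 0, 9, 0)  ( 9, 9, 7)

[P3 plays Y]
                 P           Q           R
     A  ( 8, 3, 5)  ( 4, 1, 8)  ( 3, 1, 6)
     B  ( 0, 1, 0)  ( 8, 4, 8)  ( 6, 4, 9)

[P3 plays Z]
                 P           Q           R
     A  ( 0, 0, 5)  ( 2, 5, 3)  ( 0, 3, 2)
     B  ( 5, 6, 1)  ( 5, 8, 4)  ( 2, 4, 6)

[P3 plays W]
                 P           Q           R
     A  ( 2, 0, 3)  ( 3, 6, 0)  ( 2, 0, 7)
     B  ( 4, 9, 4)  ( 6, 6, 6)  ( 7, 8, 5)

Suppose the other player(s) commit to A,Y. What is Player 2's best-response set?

u_2(P vs A,Y) = 3
u_2(Q vs A,Y) = 1
u_2(R vs A,Y) = 1
max payoff 3 at {P}

argmax u_2 = {P}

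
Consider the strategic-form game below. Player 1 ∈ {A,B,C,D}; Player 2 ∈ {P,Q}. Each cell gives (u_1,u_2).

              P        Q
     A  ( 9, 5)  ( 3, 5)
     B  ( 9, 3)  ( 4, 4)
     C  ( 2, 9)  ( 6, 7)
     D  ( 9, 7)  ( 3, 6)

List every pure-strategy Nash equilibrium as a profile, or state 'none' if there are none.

PSNE = {(A,P), (D,P)}

(A,P): NE
(A,Q): not NE [P1→C gives 6>3]
(B,P): not NE [P2→Q gives 4>3]
(B,Q): not NE [P1→C gives 6>4]
(C,P): not NE [P1→D gives 9>2]
(C,Q): not NE [P2→P gives 9>7]
(D,P): NE
(D,Q): not NE [P1→C gives 6>3; P2→P gives 7>6]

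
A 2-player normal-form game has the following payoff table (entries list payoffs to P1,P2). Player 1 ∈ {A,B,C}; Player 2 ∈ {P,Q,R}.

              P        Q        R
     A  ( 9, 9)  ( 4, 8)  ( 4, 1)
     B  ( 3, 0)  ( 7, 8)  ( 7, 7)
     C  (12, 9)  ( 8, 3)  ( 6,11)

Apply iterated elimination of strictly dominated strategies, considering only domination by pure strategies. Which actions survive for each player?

IESDS → P1:{B,C} P2:{Q,R}

P1 drop A (C beats it: P:12>9 Q:8>4 R:6>4)
P2 drop P (R beats it: B:7>0 C:11>9)
P1→{B,C} P2→{Q,R}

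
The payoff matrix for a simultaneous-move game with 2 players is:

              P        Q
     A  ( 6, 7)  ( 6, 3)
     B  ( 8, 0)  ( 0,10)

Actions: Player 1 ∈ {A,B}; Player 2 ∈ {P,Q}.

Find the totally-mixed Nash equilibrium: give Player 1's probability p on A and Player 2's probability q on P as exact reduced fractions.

P1 indiff ⇒ q·6+(1-q)·6 = q·8+(1-q)·0 ⇒ q(-2) = (1-q)(-6) ⇒ q = 3/4
P2 indiff ⇒ p·7+(1-p)·0 = p·3+(1-p)·10 ⇒ p(4) = (1-p)(10) ⇒ p = 5/7

(p,q) = (5/7, 3/4)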